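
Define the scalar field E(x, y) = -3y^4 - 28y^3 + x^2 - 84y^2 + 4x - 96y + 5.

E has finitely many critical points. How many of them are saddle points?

E separates as a function of x plus a function of y, so ∇E=0 decouples.
∂E/∂x = 2(x + 2) = 0 at x ∈ {-2}; ∂E/∂y = -12(y + 1)(y + 2)(y + 4) = 0 at y ∈ {-4, -2, -1}.
The Hessian is diagonal: diag(E_xx, E_yy). Second derivatives: E_xx(-2)=2; E_yy(-4)=-72, E_yy(-2)=24, E_yy(-1)=-36.
Saddle points occur where the two diagonal entries have opposite signs: (-2, -4), (-2, -1). Count: 2.

2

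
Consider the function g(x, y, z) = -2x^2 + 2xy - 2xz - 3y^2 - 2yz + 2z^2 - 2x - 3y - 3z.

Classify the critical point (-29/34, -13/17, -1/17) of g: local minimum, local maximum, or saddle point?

The Hessian is constant: H = [[-4, 2, -2], [2, -6, -2], [-2, -2, 4]].
Leading principal minors: Δ₁ = -4, Δ₂ = 20, Δ₃ = 136.
The minors fit neither the all-positive nor the alternating-sign pattern, so H is indefinite: a saddle point.

saddle point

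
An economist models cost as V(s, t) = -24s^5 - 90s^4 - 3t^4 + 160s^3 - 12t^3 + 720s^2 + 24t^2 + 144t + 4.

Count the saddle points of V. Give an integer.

6

V separates as a function of s plus a function of t, so ∇V=0 decouples.
∂V/∂s = -120s(s - 2)(s + 2)(s + 3) = 0 at s ∈ {-3, -2, 0, 2}; ∂V/∂t = -12(t - 2)(t + 2)(t + 3) = 0 at t ∈ {-3, -2, 2}.
The Hessian is diagonal: diag(V_ss, V_tt). Second derivatives: V_ss(-3)=1800, V_ss(-2)=-960, V_ss(0)=1440, V_ss(2)=-4800; V_tt(-3)=-60, V_tt(-2)=48, V_tt(2)=-240.
Saddle points occur where the two diagonal entries have opposite signs: (-3, -3), (-3, 2), (-2, -2), (0, -3), (0, 2), (2, -2). Count: 6.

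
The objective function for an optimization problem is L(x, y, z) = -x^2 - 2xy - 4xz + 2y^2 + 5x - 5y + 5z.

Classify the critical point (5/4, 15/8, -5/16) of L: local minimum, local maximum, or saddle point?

saddle point

The Hessian is constant: H = [[-2, -2, -4], [-2, 4, 0], [-4, 0, 0]].
Leading principal minors: Δ₁ = -2, Δ₂ = -12, Δ₃ = -64.
The minors fit neither the all-positive nor the alternating-sign pattern, so H is indefinite: a saddle point.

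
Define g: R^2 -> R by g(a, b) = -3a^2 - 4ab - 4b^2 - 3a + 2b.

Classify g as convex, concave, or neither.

concave

g is quadratic, so its Hessian is the constant matrix H = [[-6, -4], [-4, -8]].
det(H) = 32, tr(H) = -14.
det(H) > 0 and tr(H) < 0, so H is negative definite everywhere: concave.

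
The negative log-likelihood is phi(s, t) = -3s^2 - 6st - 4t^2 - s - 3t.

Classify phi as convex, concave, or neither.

concave

phi is quadratic, so its Hessian is the constant matrix H = [[-6, -6], [-6, -8]].
det(H) = 12, tr(H) = -14.
det(H) > 0 and tr(H) < 0, so H is negative definite everywhere: concave.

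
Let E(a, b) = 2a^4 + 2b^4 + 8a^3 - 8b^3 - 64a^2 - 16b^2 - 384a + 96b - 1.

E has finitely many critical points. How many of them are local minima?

4

E separates as a function of a plus a function of b, so ∇E=0 decouples.
∂E/∂a = 8(a - 4)(a + 3)(a + 4) = 0 at a ∈ {-4, -3, 4}; ∂E/∂b = 8(b - 3)(b - 2)(b + 2) = 0 at b ∈ {-2, 2, 3}.
The Hessian is diagonal: diag(E_aa, E_bb). Second derivatives: E_aa(-4)=64, E_aa(-3)=-56, E_aa(4)=448; E_bb(-2)=160, E_bb(2)=-32, E_bb(3)=40.
Local minima occur where both diagonal entries positive: (-4, -2), (-4, 3), (4, -2), (4, 3). Count: 4.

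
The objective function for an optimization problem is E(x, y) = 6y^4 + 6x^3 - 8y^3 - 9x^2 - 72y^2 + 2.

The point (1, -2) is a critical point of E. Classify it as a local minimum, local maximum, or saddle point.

local minimum

The mixed partial ∂²E/∂x∂y is 0, so the Hessian at any point is diag(E_xx, E_yy) = diag(18(2x - 1), 24(3y^2 - 2y - 6)).
At (1, -2): H = diag(18, 240).
Both eigenvalues are positive, so H is positive definite: a local minimum.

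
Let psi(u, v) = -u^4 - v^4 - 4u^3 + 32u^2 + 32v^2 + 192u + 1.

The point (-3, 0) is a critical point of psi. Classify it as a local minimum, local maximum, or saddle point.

local minimum

The mixed partial ∂²psi/∂u∂v is 0, so the Hessian at any point is diag(psi_uu, psi_vv) = diag(4(-3u^2 - 6u + 16), 4(-3v^2 + 16)).
At (-3, 0): H = diag(28, 64).
Both eigenvalues are positive, so H is positive definite: a local minimum.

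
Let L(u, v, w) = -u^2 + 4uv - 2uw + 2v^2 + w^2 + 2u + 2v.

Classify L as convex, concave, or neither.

neither

L is quadratic, so its Hessian is the constant matrix H = [[-2, 4, -2], [4, 4, 0], [-2, 0, 2]].
Leading principal minors: -2, -24, -64.
Neither pattern holds ⇒ H is indefinite ⇒ neither convex nor concave.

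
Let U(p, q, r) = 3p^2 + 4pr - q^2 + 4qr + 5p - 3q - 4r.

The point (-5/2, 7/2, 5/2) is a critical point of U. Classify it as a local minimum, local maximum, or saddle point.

The Hessian is constant: H = [[6, 0, 4], [0, -2, 4], [4, 4, 0]].
Leading principal minors: Δ₁ = 6, Δ₂ = -12, Δ₃ = -64.
The minors fit neither the all-positive nor the alternating-sign pattern, so H is indefinite: a saddle point.

saddle point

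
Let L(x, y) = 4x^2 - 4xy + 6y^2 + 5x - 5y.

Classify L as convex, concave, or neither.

L is quadratic, so its Hessian is the constant matrix H = [[8, -4], [-4, 12]].
det(H) = 80, tr(H) = 20.
det(H) > 0 and tr(H) > 0, so H is positive definite everywhere: convex.

convex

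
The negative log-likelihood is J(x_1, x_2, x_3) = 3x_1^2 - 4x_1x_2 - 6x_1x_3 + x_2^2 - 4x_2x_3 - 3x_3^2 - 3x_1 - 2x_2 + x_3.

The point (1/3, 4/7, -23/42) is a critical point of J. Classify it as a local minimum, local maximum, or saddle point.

saddle point

The Hessian is constant: H = [[6, -4, -6], [-4, 2, -4], [-6, -4, -6]].
Leading principal minors: Δ₁ = 6, Δ₂ = -4, Δ₃ = -336.
The minors fit neither the all-positive nor the alternating-sign pattern, so H is indefinite: a saddle point.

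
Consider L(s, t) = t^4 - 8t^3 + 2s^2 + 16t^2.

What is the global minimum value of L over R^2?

L(s,t) separates as P(s) + Q(t), so its minimum is min P + min Q.
P'(s) = 4s vanishes at s ∈ {0}; Q'(t) = 4t(t - 4)(t - 2) vanishes at t ∈ {0, 2, 4}.
Local minima of P (where P''>0): P(0)=0. Local minima of Q: Q(0)=0, Q(4)=0.
So the global minimum of L is P(0) + Q(0) = 0 + 0 = 0, attained at (0, 0).

0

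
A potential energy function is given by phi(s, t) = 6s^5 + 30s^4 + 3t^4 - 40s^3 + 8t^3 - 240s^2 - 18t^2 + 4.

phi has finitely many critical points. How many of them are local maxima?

2

phi separates as a function of s plus a function of t, so ∇phi=0 decouples.
∂phi/∂s = 30s(s - 2)(s + 2)(s + 4) = 0 at s ∈ {-4, -2, 0, 2}; ∂phi/∂t = 12t(t - 1)(t + 3) = 0 at t ∈ {-3, 0, 1}.
The Hessian is diagonal: diag(phi_ss, phi_tt). Second derivatives: phi_ss(-4)=-1440, phi_ss(-2)=480, phi_ss(0)=-480, phi_ss(2)=1440; phi_tt(-3)=144, phi_tt(0)=-36, phi_tt(1)=48.
Local maxima occur where both diagonal entries negative: (-4, 0), (0, 0). Count: 2.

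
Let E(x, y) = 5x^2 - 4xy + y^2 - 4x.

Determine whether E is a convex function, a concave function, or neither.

E is quadratic, so its Hessian is the constant matrix H = [[10, -4], [-4, 2]].
det(H) = 4, tr(H) = 12.
det(H) > 0 and tr(H) > 0, so H is positive definite everywhere: convex.

convex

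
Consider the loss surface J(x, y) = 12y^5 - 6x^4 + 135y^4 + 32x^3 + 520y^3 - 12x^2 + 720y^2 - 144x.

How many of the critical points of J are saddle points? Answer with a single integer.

J separates as a function of x plus a function of y, so ∇J=0 decouples.
∂J/∂x = -24(x - 3)(x - 2)(x + 1) = 0 at x ∈ {-1, 2, 3}; ∂J/∂y = 60y(y + 2)(y + 3)(y + 4) = 0 at y ∈ {-4, -3, -2, 0}.
The Hessian is diagonal: diag(J_xx, J_yy). Second derivatives: J_xx(-1)=-288, J_xx(2)=72, J_xx(3)=-96; J_yy(-4)=-480, J_yy(-3)=180, J_yy(-2)=-240, J_yy(0)=1440.
Saddle points occur where the two diagonal entries have opposite signs: (-1, -3), (-1, 0), (2, -4), (2, -2), (3, -3), (3, 0). Count: 6.

6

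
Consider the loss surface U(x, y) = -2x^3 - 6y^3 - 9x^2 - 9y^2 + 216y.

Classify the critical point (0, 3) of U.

local maximum

The mixed partial ∂²U/∂x∂y is 0, so the Hessian at any point is diag(U_xx, U_yy) = diag(-6(2x + 3), -18(2y + 1)).
At (0, 3): H = diag(-18, -126).
Both eigenvalues are negative, so H is negative definite: a local maximum.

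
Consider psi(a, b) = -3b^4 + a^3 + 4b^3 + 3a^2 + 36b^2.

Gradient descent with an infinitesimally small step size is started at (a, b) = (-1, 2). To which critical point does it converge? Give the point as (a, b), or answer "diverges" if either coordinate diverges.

psi is separable, so gradient descent decouples: a follows -∂psi/∂a, b follows -∂psi/∂b.
∂psi/∂a = 3a(a + 2); at a=-1 this is -3, so a increases.
∂psi/∂b = -12b(b - 3)(b + 2); at b=2 this is 96, so b decreases.
a converges to its nearest critical value 0 (a local min of the a-part); b converges to 0. The iterate converges to (0, 0).

(0, 0)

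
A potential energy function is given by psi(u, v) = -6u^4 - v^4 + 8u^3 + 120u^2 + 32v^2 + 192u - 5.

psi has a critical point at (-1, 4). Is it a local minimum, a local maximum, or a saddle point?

saddle point

The mixed partial ∂²psi/∂u∂v is 0, so the Hessian at any point is diag(psi_uu, psi_vv) = diag(24(-3u^2 + 2u + 10), 4(-3v^2 + 16)).
At (-1, 4): H = diag(120, -128).
The eigenvalues have opposite signs, so H is indefinite: a saddle point.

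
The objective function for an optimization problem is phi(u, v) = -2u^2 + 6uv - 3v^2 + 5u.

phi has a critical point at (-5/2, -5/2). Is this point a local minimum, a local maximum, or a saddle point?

The Hessian of phi is constant: H = [[-4, 6], [6, -6]].
det(H) = (-4)·(-6) − 6² = -12.
Since det(H) < 0, H is indefinite and the critical point is a saddle point.

saddle point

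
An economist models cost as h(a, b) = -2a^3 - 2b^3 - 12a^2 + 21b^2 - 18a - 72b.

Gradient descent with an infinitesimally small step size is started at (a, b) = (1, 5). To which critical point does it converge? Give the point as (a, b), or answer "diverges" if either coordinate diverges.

h is separable, so gradient descent decouples: a follows -∂h/∂a, b follows -∂h/∂b.
∂h/∂a = -6(a + 1)(a + 3); at a=1 this is -48, so a increases.
∂h/∂b = -6(b - 4)(b - 3); at b=5 this is -12, so b increases.
The a-coordinate has no critical point in that direction and runs off to infinity.

diverges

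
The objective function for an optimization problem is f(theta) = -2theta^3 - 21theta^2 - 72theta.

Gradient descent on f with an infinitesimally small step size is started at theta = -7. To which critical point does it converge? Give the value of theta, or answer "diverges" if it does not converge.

f'(theta) = -6(theta + 3)(theta + 4), so f'(-7) = -72.
Gradient descent moves in the -f' direction, i.e. theta is increasing.
The nearest critical point in that direction is theta = -4, where f'' = 6 > 0 (a local minimum). The iterate converges there.

-4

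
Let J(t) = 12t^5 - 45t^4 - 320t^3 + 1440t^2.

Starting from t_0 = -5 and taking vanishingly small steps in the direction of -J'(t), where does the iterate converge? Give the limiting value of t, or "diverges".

J'(t) = 60t(t - 4)(t - 3)(t + 4), so J'(-5) = 21600.
Gradient descent moves in the -J' direction, i.e. t is decreasing.
There is no critical point below t=-5, and J' keeps the same sign, so the iterate runs off to −∞.

diverges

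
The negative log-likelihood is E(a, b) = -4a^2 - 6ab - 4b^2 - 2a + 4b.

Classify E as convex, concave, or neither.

concave

E is quadratic, so its Hessian is the constant matrix H = [[-8, -6], [-6, -8]].
det(H) = 28, tr(H) = -16.
det(H) > 0 and tr(H) < 0, so H is negative definite everywhere: concave.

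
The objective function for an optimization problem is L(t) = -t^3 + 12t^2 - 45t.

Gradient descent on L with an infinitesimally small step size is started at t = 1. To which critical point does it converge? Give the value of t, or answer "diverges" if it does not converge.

L'(t) = -3(t - 5)(t - 3), so L'(1) = -24.
Gradient descent moves in the -L' direction, i.e. t is increasing.
The nearest critical point in that direction is t = 3, where L'' = 6 > 0 (a local minimum). The iterate converges there.

3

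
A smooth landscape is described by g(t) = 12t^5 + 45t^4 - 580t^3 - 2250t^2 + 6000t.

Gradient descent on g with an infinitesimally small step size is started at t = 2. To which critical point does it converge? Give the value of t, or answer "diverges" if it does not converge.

5

g'(t) = 60(t - 5)(t - 1)(t + 4)(t + 5), so g'(2) = -7560.
Gradient descent moves in the -g' direction, i.e. t is increasing.
The nearest critical point in that direction is t = 5, where g'' = 21600 > 0 (a local minimum). The iterate converges there.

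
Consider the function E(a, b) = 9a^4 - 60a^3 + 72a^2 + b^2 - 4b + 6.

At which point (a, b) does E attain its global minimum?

E(a,b) separates as P(a) + Q(b) + 6, so its minimum is min P + min Q + 6.
P'(a) = 36a(a - 4)(a - 1) vanishes at a ∈ {0, 1, 4}; Q'(b) = 2b - 4 vanishes at b ∈ {2}.
Local minima of P (where P''>0): P(0)=0, P(4)=-384. Local minima of Q: Q(2)=-4.
So the global minimum of E is P(4) + Q(2) + 6 = -384 − 4 + 6 = -382, attained at (4, 2).

(4, 2)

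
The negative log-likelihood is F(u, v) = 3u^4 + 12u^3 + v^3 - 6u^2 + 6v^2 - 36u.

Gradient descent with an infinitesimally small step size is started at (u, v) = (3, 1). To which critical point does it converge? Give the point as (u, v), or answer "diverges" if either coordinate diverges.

(1, 0)

F is separable, so gradient descent decouples: u follows -∂F/∂u, v follows -∂F/∂v.
∂F/∂u = 12(u - 1)(u + 1)(u + 3); at u=3 this is 576, so u decreases.
∂F/∂v = 3v(v + 4); at v=1 this is 15, so v decreases.
u converges to its nearest critical value 1 (a local min of the u-part); v converges to 0. The iterate converges to (1, 0).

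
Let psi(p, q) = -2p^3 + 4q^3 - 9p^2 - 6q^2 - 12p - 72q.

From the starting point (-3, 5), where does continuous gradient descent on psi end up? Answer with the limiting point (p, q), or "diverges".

(-2, 3)

psi is separable, so gradient descent decouples: p follows -∂psi/∂p, q follows -∂psi/∂q.
∂psi/∂p = -6(p + 1)(p + 2); at p=-3 this is -12, so p increases.
∂psi/∂q = 12(q - 3)(q + 2); at q=5 this is 168, so q decreases.
p converges to its nearest critical value -2 (a local min of the p-part); q converges to 3. The iterate converges to (-2, 3).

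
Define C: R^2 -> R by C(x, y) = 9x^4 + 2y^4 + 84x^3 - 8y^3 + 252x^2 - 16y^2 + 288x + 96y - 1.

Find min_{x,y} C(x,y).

-353

C(x,y) separates as P(x) + Q(y) − 1, so its minimum is min P + min Q − 1.
P'(x) = 36(x + 1)(x + 2)(x + 4) vanishes at x ∈ {-4, -2, -1}; Q'(y) = 8(y - 3)(y - 2)(y + 2) vanishes at y ∈ {-2, 2, 3}.
Local minima of P (where P''>0): P(-4)=-192, P(-1)=-111. Local minima of Q: Q(-2)=-160, Q(3)=90.
So the global minimum of C is P(-4) + Q(-2) − 1 = -192 − 160 − 1 = -353, attained at (-4, -2).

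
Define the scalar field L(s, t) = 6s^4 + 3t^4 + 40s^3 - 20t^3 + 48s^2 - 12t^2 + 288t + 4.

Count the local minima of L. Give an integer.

L separates as a function of s plus a function of t, so ∇L=0 decouples.
∂L/∂s = 24s(s + 1)(s + 4) = 0 at s ∈ {-4, -1, 0}; ∂L/∂t = 12(t - 4)(t - 3)(t + 2) = 0 at t ∈ {-2, 3, 4}.
The Hessian is diagonal: diag(L_ss, L_tt). Second derivatives: L_ss(-4)=288, L_ss(-1)=-72, L_ss(0)=96; L_tt(-2)=360, L_tt(3)=-60, L_tt(4)=72.
Local minima occur where both diagonal entries positive: (-4, -2), (-4, 4), (0, -2), (0, 4). Count: 4.

4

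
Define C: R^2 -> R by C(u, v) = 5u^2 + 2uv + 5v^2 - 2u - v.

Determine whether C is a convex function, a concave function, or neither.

C is quadratic, so its Hessian is the constant matrix H = [[10, 2], [2, 10]].
det(H) = 96, tr(H) = 20.
det(H) > 0 and tr(H) > 0, so H is positive definite everywhere: convex.

convex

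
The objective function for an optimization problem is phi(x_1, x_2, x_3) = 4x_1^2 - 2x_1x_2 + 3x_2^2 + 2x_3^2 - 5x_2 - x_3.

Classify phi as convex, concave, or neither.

convex

phi is quadratic, so its Hessian is the constant matrix H = [[8, -2, 0], [-2, 6, 0], [0, 0, 4]].
Leading principal minors: 8, 44, 176.
All positive ⇒ H ≻ 0 ⇒ convex.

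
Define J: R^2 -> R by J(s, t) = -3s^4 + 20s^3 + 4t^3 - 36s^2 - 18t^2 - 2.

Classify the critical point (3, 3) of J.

The mixed partial ∂²J/∂s∂t is 0, so the Hessian at any point is diag(J_ss, J_tt) = diag(12(-3s^2 + 10s - 6), 12(2t - 3)).
At (3, 3): H = diag(-36, 36).
The eigenvalues have opposite signs, so H is indefinite: a saddle point.

saddle point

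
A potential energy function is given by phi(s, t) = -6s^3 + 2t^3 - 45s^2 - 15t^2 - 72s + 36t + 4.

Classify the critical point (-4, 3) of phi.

The mixed partial ∂²phi/∂s∂t is 0, so the Hessian at any point is diag(phi_ss, phi_tt) = diag(-18(2s + 5), 6(2t - 5)).
At (-4, 3): H = diag(54, 6).
Both eigenvalues are positive, so H is positive definite: a local minimum.

local minimum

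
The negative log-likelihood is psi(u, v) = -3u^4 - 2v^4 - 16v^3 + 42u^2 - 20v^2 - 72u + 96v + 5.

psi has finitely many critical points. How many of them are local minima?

psi separates as a function of u plus a function of v, so ∇psi=0 decouples.
∂psi/∂u = -12(u - 2)(u - 1)(u + 3) = 0 at u ∈ {-3, 1, 2}; ∂psi/∂v = -8(v - 1)(v + 3)(v + 4) = 0 at v ∈ {-4, -3, 1}.
The Hessian is diagonal: diag(psi_uu, psi_vv). Second derivatives: psi_uu(-3)=-240, psi_uu(1)=48, psi_uu(2)=-60; psi_vv(-4)=-40, psi_vv(-3)=32, psi_vv(1)=-160.
Local minima occur where both diagonal entries positive: (1, -3). Count: 1.

1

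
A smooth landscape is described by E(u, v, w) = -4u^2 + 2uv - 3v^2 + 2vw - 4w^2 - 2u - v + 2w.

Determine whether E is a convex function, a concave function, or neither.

E is quadratic, so its Hessian is the constant matrix H = [[-8, 2, 0], [2, -6, 2], [0, 2, -8]].
Leading principal minors: -8, 44, -320.
Signs alternate −, +, − ⇒ H ≺ 0 ⇒ concave.

concave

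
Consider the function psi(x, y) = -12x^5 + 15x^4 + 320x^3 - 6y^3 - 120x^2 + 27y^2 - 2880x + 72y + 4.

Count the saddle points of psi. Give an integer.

psi separates as a function of x plus a function of y, so ∇psi=0 decouples.
∂psi/∂x = -60(x - 4)(x - 2)(x + 2)(x + 3) = 0 at x ∈ {-3, -2, 2, 4}; ∂psi/∂y = -18(y - 4)(y + 1) = 0 at y ∈ {-1, 4}.
The Hessian is diagonal: diag(psi_xx, psi_yy). Second derivatives: psi_xx(-3)=2100, psi_xx(-2)=-1440, psi_xx(2)=2400, psi_xx(4)=-5040; psi_yy(-1)=90, psi_yy(4)=-90.
Saddle points occur where the two diagonal entries have opposite signs: (-3, 4), (-2, -1), (2, 4), (4, -1). Count: 4.

4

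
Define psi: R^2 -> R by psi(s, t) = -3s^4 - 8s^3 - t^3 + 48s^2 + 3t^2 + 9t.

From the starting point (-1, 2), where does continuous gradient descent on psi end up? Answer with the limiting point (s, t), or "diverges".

psi is separable, so gradient descent decouples: s follows -∂psi/∂s, t follows -∂psi/∂t.
∂psi/∂s = -12s(s - 2)(s + 4); at s=-1 this is -108, so s increases.
∂psi/∂t = -3(t - 3)(t + 1); at t=2 this is 9, so t decreases.
s converges to its nearest critical value 0 (a local min of the s-part); t converges to -1. The iterate converges to (0, -1).

(0, -1)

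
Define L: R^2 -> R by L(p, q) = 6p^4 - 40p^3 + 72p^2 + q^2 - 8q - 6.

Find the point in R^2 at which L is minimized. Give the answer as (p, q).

(0, 4)

L(p,q) separates as A(p) + B(q) − 6, so its minimum is min A + min B − 6.
A'(p) = 24p(p - 3)(p - 2) vanishes at p ∈ {0, 2, 3}; B'(q) = 2q - 8 vanishes at q ∈ {4}.
Local minima of A (where A''>0): A(0)=0, A(3)=54. Local minima of B: B(4)=-16.
So the global minimum of L is A(0) + B(4) − 6 = 0 − 16 − 6 = -22, attained at (0, 4).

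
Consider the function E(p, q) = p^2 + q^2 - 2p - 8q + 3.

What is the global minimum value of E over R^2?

-14

E(p,q) separates as A(p) + B(q) + 3, so its minimum is min A + min B + 3.
A'(p) = 2p - 2 vanishes at p ∈ {1}; B'(q) = 2q - 8 vanishes at q ∈ {4}.
Local minima of A (where A''>0): A(1)=-1. Local minima of B: B(4)=-16.
So the global minimum of E is A(1) + B(4) + 3 = -1 − 16 + 3 = -14, attained at (1, 4).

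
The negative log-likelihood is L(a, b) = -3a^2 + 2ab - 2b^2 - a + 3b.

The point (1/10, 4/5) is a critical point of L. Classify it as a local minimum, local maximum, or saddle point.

local maximum

The Hessian of L is constant: H = [[-6, 2], [2, -4]].
det(H) = (-6)·(-4) − 2² = 20.
det(H) > 0 and tr(H) = -10 < 0, so H is negative definite and the point is a local maximum.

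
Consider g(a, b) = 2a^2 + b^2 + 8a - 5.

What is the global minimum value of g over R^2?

g(a,b) separates as P(a) + Q(b) − 5, so its minimum is min P + min Q − 5.
P'(a) = 4a + 8 vanishes at a ∈ {-2}; Q'(b) = 2b vanishes at b ∈ {0}.
Local minima of P (where P''>0): P(-2)=-8. Local minima of Q: Q(0)=0.
So the global minimum of g is P(-2) + Q(0) − 5 = -8 + 0 − 5 = -13, attained at (-2, 0).

-13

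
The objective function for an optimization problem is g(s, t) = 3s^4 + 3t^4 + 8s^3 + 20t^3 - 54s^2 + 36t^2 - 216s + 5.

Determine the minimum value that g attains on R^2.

-670

g(s,t) separates as P(s) + Q(t) + 5, so its minimum is min P + min Q + 5.
P'(s) = 12(s - 3)(s + 2)(s + 3) vanishes at s ∈ {-3, -2, 3}; Q'(t) = 12t(t + 2)(t + 3) vanishes at t ∈ {-3, -2, 0}.
Local minima of P (where P''>0): P(-3)=189, P(3)=-675. Local minima of Q: Q(-3)=27, Q(0)=0.
So the global minimum of g is P(3) + Q(0) + 5 = -675 + 0 + 5 = -670, attained at (3, 0).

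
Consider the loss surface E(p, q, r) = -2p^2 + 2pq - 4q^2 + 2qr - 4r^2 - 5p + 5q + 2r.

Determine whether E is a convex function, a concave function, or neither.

E is quadratic, so its Hessian is the constant matrix H = [[-4, 2, 0], [2, -8, 2], [0, 2, -8]].
Leading principal minors: -4, 28, -208.
Signs alternate −, +, − ⇒ H ≺ 0 ⇒ concave.

concave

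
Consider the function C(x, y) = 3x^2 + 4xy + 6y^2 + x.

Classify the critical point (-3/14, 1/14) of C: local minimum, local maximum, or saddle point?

local minimum

The Hessian of C is constant: H = [[6, 4], [4, 12]].
det(H) = 6·12 − 4² = 56.
det(H) > 0 and tr(H) = 18 > 0, so H is positive definite and the point is a local minimum.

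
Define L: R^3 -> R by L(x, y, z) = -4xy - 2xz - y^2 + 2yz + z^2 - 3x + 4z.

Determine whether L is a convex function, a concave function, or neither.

neither

L is quadratic, so its Hessian is the constant matrix H = [[0, -4, -2], [-4, -2, 2], [-2, 2, 2]].
Leading principal minors: 0, -16, 8.
Neither pattern holds ⇒ H is indefinite ⇒ neither convex nor concave.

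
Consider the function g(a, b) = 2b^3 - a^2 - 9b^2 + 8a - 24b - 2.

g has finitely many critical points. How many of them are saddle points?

1

g separates as a function of a plus a function of b, so ∇g=0 decouples.
∂g/∂a = -2(a - 4) = 0 at a ∈ {4}; ∂g/∂b = 6(b - 4)(b + 1) = 0 at b ∈ {-1, 4}.
The Hessian is diagonal: diag(g_aa, g_bb). Second derivatives: g_aa(4)=-2; g_bb(-1)=-30, g_bb(4)=30.
Saddle points occur where the two diagonal entries have opposite signs: (4, 4). Count: 1.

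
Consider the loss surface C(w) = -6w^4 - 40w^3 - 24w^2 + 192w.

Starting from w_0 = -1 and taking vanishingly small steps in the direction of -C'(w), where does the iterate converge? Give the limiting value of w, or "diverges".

-2

C'(w) = -24(w - 1)(w + 2)(w + 4), so C'(-1) = 144.
Gradient descent moves in the -C' direction, i.e. w is decreasing.
The nearest critical point in that direction is w = -2, where C'' = 144 > 0 (a local minimum). The iterate converges there.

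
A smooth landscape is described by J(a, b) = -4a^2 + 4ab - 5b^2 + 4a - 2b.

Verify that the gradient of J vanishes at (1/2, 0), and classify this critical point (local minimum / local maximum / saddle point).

∇J = (-8a + 4b + 4, 4a - 10b - 2); substituting (1/2, 0) gives ∇J = (0, 0), so (1/2, 0) is indeed a critical point.
The Hessian of J is constant: H = [[-8, 4], [4, -10]].
det(H) = (-8)·(-10) − 4² = 64.
det(H) > 0 and tr(H) = -18 < 0, so H is negative definite and the point is a local maximum.

local maximum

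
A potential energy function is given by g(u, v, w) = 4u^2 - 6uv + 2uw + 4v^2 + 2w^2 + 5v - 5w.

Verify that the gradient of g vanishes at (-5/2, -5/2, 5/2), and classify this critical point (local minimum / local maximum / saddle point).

local minimum

∇g = (8u - 6v + 2w, -6u + 8v + 5, 2u + 4w - 5); substituting (-5/2, -5/2, 5/2) gives ∇g = (0, 0, 0), so (-5/2, -5/2, 5/2) is indeed a critical point.
The Hessian is constant: H = [[8, -6, 2], [-6, 8, 0], [2, 0, 4]].
Leading principal minors: Δ₁ = 8, Δ₂ = 28, Δ₃ = 80.
All leading minors are positive, so H is positive definite: a local minimum.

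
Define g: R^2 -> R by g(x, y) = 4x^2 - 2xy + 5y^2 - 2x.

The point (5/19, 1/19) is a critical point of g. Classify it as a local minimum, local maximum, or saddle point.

The Hessian of g is constant: H = [[8, -2], [-2, 10]].
det(H) = 8·10 − (-2)² = 76.
det(H) > 0 and tr(H) = 18 > 0, so H is positive definite and the point is a local minimum.

local minimum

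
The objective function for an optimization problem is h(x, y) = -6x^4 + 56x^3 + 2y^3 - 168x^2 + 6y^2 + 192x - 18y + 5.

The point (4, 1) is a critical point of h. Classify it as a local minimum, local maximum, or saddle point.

The mixed partial ∂²h/∂x∂y is 0, so the Hessian at any point is diag(h_xx, h_yy) = diag(24(-3x^2 + 14x - 14), 12(y + 1)).
At (4, 1): H = diag(-144, 24).
The eigenvalues have opposite signs, so H is indefinite: a saddle point.

saddle point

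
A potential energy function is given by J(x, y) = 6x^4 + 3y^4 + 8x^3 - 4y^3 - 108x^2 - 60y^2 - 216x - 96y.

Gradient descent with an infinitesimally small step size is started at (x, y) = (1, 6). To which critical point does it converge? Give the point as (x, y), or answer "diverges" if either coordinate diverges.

J is separable, so gradient descent decouples: x follows -∂J/∂x, y follows -∂J/∂y.
∂J/∂x = 24(x - 3)(x + 1)(x + 3); at x=1 this is -384, so x increases.
∂J/∂y = 12(y - 4)(y + 1)(y + 2); at y=6 this is 1344, so y decreases.
x converges to its nearest critical value 3 (a local min of the x-part); y converges to 4. The iterate converges to (3, 4).

(3, 4)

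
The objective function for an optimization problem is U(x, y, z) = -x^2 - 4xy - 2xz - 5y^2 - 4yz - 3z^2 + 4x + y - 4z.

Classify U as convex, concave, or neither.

U is quadratic, so its Hessian is the constant matrix H = [[-2, -4, -2], [-4, -10, -4], [-2, -4, -6]].
Leading principal minors: -2, 4, -16.
Signs alternate −, +, − ⇒ H ≺ 0 ⇒ concave.

concave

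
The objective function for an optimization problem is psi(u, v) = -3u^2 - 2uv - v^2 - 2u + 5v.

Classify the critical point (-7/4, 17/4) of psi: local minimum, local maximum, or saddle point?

The Hessian of psi is constant: H = [[-6, -2], [-2, -2]].
det(H) = (-6)·(-2) − (-2)² = 8.
det(H) > 0 and tr(H) = -8 < 0, so H is negative definite and the point is a local maximum.

local maximum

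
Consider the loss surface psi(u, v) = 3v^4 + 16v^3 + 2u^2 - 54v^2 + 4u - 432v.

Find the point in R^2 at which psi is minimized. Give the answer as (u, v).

psi(u,v) separates as P(u) + Q(v), so its minimum is min P + min Q.
P'(u) = 4u + 4 vanishes at u ∈ {-1}; Q'(v) = 12(v - 3)(v + 3)(v + 4) vanishes at v ∈ {-4, -3, 3}.
Local minima of P (where P''>0): P(-1)=-2. Local minima of Q: Q(-4)=608, Q(3)=-1107.
So the global minimum of psi is P(-1) + Q(3) = -2 − 1107 = -1109, attained at (-1, 3).

(-1, 3)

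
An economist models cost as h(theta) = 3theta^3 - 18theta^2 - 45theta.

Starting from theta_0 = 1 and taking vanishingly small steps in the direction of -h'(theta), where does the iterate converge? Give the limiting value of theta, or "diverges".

h'(theta) = 9(theta - 5)(theta + 1), so h'(1) = -72.
Gradient descent moves in the -h' direction, i.e. theta is increasing.
The nearest critical point in that direction is theta = 5, where h'' = 54 > 0 (a local minimum). The iterate converges there.

5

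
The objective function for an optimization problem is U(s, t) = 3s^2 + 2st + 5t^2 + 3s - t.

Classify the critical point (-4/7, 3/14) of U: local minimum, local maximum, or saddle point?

local minimum

The Hessian of U is constant: H = [[6, 2], [2, 10]].
det(H) = 6·10 − 2² = 56.
det(H) > 0 and tr(H) = 16 > 0, so H is positive definite and the point is a local minimum.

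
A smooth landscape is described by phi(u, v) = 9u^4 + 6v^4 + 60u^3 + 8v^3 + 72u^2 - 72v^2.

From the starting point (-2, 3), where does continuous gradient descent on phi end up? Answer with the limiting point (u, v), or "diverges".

(-4, 2)

phi is separable, so gradient descent decouples: u follows -∂phi/∂u, v follows -∂phi/∂v.
∂phi/∂u = 36u(u + 1)(u + 4); at u=-2 this is 144, so u decreases.
∂phi/∂v = 24v(v - 2)(v + 3); at v=3 this is 432, so v decreases.
u converges to its nearest critical value -4 (a local min of the u-part); v converges to 2. The iterate converges to (-4, 2).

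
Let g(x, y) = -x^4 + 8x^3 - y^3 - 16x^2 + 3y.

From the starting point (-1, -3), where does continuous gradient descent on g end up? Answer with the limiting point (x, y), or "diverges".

diverges

g is separable, so gradient descent decouples: x follows -∂g/∂x, y follows -∂g/∂y.
∂g/∂x = -4x(x - 4)(x - 2); at x=-1 this is 60, so x decreases.
∂g/∂y = -3(y - 1)(y + 1); at y=-3 this is -24, so y increases.
The x-coordinate has no critical point in that direction and runs off to infinity.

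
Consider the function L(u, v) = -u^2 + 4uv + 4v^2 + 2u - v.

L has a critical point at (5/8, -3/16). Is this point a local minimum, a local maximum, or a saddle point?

The Hessian of L is constant: H = [[-2, 4], [4, 8]].
det(H) = (-2)·8 − 4² = -32.
Since det(H) < 0, H is indefinite and the critical point is a saddle point.

saddle point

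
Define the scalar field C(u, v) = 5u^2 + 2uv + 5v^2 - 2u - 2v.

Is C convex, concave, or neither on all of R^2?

convex

C is quadratic, so its Hessian is the constant matrix H = [[10, 2], [2, 10]].
det(H) = 96, tr(H) = 20.
det(H) > 0 and tr(H) > 0, so H is positive definite everywhere: convex.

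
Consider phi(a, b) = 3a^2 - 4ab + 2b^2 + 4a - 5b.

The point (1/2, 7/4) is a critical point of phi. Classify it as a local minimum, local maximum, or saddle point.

The Hessian of phi is constant: H = [[6, -4], [-4, 4]].
det(H) = 6·4 − (-4)² = 8.
det(H) > 0 and tr(H) = 10 > 0, so H is positive definite and the point is a local minimum.

local minimum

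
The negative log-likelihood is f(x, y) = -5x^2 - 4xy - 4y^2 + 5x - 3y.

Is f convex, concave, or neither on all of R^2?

concave

f is quadratic, so its Hessian is the constant matrix H = [[-10, -4], [-4, -8]].
det(H) = 64, tr(H) = -18.
det(H) > 0 and tr(H) < 0, so H is negative definite everywhere: concave.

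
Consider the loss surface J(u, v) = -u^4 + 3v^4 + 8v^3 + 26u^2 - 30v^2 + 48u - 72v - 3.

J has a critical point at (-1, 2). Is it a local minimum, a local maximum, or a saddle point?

local minimum

The mixed partial ∂²J/∂u∂v is 0, so the Hessian at any point is diag(J_uu, J_vv) = diag(4(-3u^2 + 13), 12(3v^2 + 4v - 5)).
At (-1, 2): H = diag(40, 180).
Both eigenvalues are positive, so H is positive definite: a local minimum.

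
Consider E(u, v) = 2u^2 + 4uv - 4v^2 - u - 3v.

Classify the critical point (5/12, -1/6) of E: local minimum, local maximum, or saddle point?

The Hessian of E is constant: H = [[4, 4], [4, -8]].
det(H) = 4·(-8) − 4² = -48.
Since det(H) < 0, H is indefinite and the critical point is a saddle point.

saddle point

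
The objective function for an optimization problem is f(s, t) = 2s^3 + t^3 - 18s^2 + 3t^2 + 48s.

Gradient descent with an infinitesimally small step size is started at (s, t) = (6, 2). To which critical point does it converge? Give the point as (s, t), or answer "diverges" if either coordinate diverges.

f is separable, so gradient descent decouples: s follows -∂f/∂s, t follows -∂f/∂t.
∂f/∂s = 6(s - 4)(s - 2); at s=6 this is 48, so s decreases.
∂f/∂t = 3t(t + 2); at t=2 this is 24, so t decreases.
s converges to its nearest critical value 4 (a local min of the s-part); t converges to 0. The iterate converges to (4, 0).

(4, 0)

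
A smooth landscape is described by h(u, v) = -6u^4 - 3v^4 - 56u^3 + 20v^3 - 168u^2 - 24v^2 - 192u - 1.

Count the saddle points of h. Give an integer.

h separates as a function of u plus a function of v, so ∇h=0 decouples.
∂h/∂u = -24(u + 1)(u + 2)(u + 4) = 0 at u ∈ {-4, -2, -1}; ∂h/∂v = -12v(v - 4)(v - 1) = 0 at v ∈ {0, 1, 4}.
The Hessian is diagonal: diag(h_uu, h_vv). Second derivatives: h_uu(-4)=-144, h_uu(-2)=48, h_uu(-1)=-72; h_vv(0)=-48, h_vv(1)=36, h_vv(4)=-144.
Saddle points occur where the two diagonal entries have opposite signs: (-4, 1), (-2, 0), (-2, 4), (-1, 1). Count: 4.

4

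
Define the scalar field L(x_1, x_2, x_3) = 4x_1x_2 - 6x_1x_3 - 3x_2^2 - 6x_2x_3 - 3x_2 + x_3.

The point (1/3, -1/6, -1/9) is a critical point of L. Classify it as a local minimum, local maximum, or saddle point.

saddle point

The Hessian is constant: H = [[0, 4, -6], [4, -6, -6], [-6, -6, 0]].
Leading principal minors: Δ₁ = 0, Δ₂ = -16, Δ₃ = 504.
The minors fit neither the all-positive nor the alternating-sign pattern, so H is indefinite: a saddle point.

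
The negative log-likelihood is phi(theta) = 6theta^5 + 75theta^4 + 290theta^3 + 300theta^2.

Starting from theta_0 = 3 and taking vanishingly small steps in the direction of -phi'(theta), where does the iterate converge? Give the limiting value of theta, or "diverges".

phi'(theta) = 30theta(theta + 1)(theta + 4)(theta + 5), so phi'(3) = 20160.
Gradient descent moves in the -phi' direction, i.e. theta is decreasing.
The nearest critical point in that direction is theta = 0, where phi'' = 600 > 0 (a local minimum). The iterate converges there.

0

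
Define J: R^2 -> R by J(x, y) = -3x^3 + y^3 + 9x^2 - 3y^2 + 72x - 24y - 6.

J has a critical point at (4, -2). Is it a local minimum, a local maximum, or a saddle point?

local maximum

The mixed partial ∂²J/∂x∂y is 0, so the Hessian at any point is diag(J_xx, J_yy) = diag(18(-x + 1), 6(y - 1)).
At (4, -2): H = diag(-54, -18).
Both eigenvalues are negative, so H is negative definite: a local maximum.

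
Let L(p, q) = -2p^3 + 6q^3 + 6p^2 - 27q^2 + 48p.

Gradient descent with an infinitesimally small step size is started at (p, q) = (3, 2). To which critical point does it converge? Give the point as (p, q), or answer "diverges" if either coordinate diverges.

(-2, 3)

L is separable, so gradient descent decouples: p follows -∂L/∂p, q follows -∂L/∂q.
∂L/∂p = -6(p - 4)(p + 2); at p=3 this is 30, so p decreases.
∂L/∂q = 18q(q - 3); at q=2 this is -36, so q increases.
p converges to its nearest critical value -2 (a local min of the p-part); q converges to 3. The iterate converges to (-2, 3).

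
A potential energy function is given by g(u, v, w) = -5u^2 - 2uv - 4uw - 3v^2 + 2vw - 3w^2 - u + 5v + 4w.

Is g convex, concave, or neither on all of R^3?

g is quadratic, so its Hessian is the constant matrix H = [[-10, -2, -4], [-2, -6, 2], [-4, 2, -6]].
Leading principal minors: -10, 56, -168.
Signs alternate −, +, − ⇒ H ≺ 0 ⇒ concave.

concave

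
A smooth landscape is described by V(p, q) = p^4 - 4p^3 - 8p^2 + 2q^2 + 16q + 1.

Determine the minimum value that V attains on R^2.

V(p,q) separates as A(p) + B(q) + 1, so its minimum is min A + min B + 1.
A'(p) = 4p(p - 4)(p + 1) vanishes at p ∈ {-1, 0, 4}; B'(q) = 4q + 16 vanishes at q ∈ {-4}.
Local minima of A (where A''>0): A(-1)=-3, A(4)=-128. Local minima of B: B(-4)=-32.
So the global minimum of V is A(4) + B(-4) + 1 = -128 − 32 + 1 = -159, attained at (4, -4).

-159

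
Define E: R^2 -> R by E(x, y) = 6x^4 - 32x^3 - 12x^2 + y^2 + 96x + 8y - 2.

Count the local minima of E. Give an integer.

2

E separates as a function of x plus a function of y, so ∇E=0 decouples.
∂E/∂x = 24(x - 4)(x - 1)(x + 1) = 0 at x ∈ {-1, 1, 4}; ∂E/∂y = 2(y + 4) = 0 at y ∈ {-4}.
The Hessian is diagonal: diag(E_xx, E_yy). Second derivatives: E_xx(-1)=240, E_xx(1)=-144, E_xx(4)=360; E_yy(-4)=2.
Local minima occur where both diagonal entries positive: (-1, -4), (4, -4). Count: 2.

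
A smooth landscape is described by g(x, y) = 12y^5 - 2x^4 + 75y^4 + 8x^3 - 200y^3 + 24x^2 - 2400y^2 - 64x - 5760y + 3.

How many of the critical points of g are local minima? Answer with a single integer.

g separates as a function of x plus a function of y, so ∇g=0 decouples.
∂g/∂x = -8(x - 4)(x - 1)(x + 2) = 0 at x ∈ {-2, 1, 4}; ∂g/∂y = 60(y - 4)(y + 2)(y + 3)(y + 4) = 0 at y ∈ {-4, -3, -2, 4}.
The Hessian is diagonal: diag(g_xx, g_yy). Second derivatives: g_xx(-2)=-144, g_xx(1)=72, g_xx(4)=-144; g_yy(-4)=-960, g_yy(-3)=420, g_yy(-2)=-720, g_yy(4)=20160.
Local minima occur where both diagonal entries positive: (1, -3), (1, 4). Count: 2.

2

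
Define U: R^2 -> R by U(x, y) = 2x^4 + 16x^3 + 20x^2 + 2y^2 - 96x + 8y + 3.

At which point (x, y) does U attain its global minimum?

(1, -2)

U(x,y) separates as P(x) + Q(y) + 3, so its minimum is min P + min Q + 3.
P'(x) = 8(x - 1)(x + 3)(x + 4) vanishes at x ∈ {-4, -3, 1}; Q'(y) = 4y + 8 vanishes at y ∈ {-2}.
Local minima of P (where P''>0): P(-4)=192, P(1)=-58. Local minima of Q: Q(-2)=-8.
So the global minimum of U is P(1) + Q(-2) + 3 = -58 − 8 + 3 = -63, attained at (1, -2).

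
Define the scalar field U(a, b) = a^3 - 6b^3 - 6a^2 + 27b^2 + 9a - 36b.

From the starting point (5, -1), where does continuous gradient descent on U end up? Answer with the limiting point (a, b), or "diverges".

U is separable, so gradient descent decouples: a follows -∂U/∂a, b follows -∂U/∂b.
∂U/∂a = 3(a - 3)(a - 1); at a=5 this is 24, so a decreases.
∂U/∂b = -18(b - 2)(b - 1); at b=-1 this is -108, so b increases.
a converges to its nearest critical value 3 (a local min of the a-part); b converges to 1. The iterate converges to (3, 1).

(3, 1)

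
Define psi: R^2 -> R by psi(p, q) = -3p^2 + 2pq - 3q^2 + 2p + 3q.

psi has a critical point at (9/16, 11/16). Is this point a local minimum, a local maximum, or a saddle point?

local maximum

The Hessian of psi is constant: H = [[-6, 2], [2, -6]].
det(H) = (-6)·(-6) − 2² = 32.
det(H) > 0 and tr(H) = -12 < 0, so H is negative definite and the point is a local maximum.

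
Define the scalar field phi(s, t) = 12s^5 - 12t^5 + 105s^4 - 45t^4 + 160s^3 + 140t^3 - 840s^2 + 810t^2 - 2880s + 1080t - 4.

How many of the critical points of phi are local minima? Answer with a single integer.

phi separates as a function of s plus a function of t, so ∇phi=0 decouples.
∂phi/∂s = 60(s - 2)(s + 2)(s + 3)(s + 4) = 0 at s ∈ {-4, -3, -2, 2}; ∂phi/∂t = -60(t - 3)(t + 1)(t + 2)(t + 3) = 0 at t ∈ {-3, -2, -1, 3}.
The Hessian is diagonal: diag(phi_ss, phi_tt). Second derivatives: phi_ss(-4)=-720, phi_ss(-3)=300, phi_ss(-2)=-480, phi_ss(2)=7200; phi_tt(-3)=720, phi_tt(-2)=-300, phi_tt(-1)=480, phi_tt(3)=-7200.
Local minima occur where both diagonal entries positive: (-3, -3), (-3, -1), (2, -3), (2, -1). Count: 4.

4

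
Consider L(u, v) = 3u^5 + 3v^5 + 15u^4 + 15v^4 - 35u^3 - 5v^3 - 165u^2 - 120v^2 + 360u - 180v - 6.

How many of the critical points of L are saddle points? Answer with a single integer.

8

L separates as a function of u plus a function of v, so ∇L=0 decouples.
∂L/∂u = 15(u - 2)(u - 1)(u + 3)(u + 4) = 0 at u ∈ {-4, -3, 1, 2}; ∂L/∂v = 15(v - 2)(v + 1)(v + 2)(v + 3) = 0 at v ∈ {-3, -2, -1, 2}.
The Hessian is diagonal: diag(L_uu, L_vv). Second derivatives: L_uu(-4)=-450, L_uu(-3)=300, L_uu(1)=-300, L_uu(2)=450; L_vv(-3)=-150, L_vv(-2)=60, L_vv(-1)=-90, L_vv(2)=900.
Saddle points occur where the two diagonal entries have opposite signs: (-4, -2), (-4, 2), (-3, -3), (-3, -1), (1, -2), (1, 2), (2, -3), (2, -1). Count: 8.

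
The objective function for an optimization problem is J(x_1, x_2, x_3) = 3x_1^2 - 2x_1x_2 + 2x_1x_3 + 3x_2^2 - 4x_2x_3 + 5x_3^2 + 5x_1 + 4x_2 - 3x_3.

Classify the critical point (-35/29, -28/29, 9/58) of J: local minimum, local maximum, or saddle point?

The Hessian is constant: H = [[6, -2, 2], [-2, 6, -4], [2, -4, 10]].
Leading principal minors: Δ₁ = 6, Δ₂ = 32, Δ₃ = 232.
All leading minors are positive, so H is positive definite: a local minimum.

local minimum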